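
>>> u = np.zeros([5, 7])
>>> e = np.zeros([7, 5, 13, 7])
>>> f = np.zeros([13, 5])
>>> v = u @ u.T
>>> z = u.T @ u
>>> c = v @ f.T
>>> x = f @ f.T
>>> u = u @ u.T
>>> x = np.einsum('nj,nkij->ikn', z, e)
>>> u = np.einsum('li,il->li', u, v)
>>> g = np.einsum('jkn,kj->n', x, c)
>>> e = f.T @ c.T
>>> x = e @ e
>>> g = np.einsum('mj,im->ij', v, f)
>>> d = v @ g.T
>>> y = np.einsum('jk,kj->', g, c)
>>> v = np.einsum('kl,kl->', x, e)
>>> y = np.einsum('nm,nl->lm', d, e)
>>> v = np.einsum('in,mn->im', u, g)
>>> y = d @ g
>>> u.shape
(5, 5)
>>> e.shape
(5, 5)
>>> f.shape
(13, 5)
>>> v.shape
(5, 13)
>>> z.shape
(7, 7)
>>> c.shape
(5, 13)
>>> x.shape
(5, 5)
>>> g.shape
(13, 5)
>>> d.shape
(5, 13)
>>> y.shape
(5, 5)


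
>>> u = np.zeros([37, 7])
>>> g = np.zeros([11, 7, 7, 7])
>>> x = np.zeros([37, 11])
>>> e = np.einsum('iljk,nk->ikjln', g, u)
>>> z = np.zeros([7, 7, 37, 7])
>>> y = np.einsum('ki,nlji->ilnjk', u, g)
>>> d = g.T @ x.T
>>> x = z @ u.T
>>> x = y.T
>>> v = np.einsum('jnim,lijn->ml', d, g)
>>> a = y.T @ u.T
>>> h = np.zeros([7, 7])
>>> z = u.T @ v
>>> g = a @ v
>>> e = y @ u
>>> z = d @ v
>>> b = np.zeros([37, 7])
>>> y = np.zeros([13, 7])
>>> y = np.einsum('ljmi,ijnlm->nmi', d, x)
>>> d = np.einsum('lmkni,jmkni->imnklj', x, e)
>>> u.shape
(37, 7)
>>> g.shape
(37, 7, 11, 7, 11)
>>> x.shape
(37, 7, 11, 7, 7)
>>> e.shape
(7, 7, 11, 7, 7)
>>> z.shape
(7, 7, 7, 11)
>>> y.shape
(11, 7, 37)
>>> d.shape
(7, 7, 7, 11, 37, 7)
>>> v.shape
(37, 11)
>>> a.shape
(37, 7, 11, 7, 37)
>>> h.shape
(7, 7)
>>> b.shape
(37, 7)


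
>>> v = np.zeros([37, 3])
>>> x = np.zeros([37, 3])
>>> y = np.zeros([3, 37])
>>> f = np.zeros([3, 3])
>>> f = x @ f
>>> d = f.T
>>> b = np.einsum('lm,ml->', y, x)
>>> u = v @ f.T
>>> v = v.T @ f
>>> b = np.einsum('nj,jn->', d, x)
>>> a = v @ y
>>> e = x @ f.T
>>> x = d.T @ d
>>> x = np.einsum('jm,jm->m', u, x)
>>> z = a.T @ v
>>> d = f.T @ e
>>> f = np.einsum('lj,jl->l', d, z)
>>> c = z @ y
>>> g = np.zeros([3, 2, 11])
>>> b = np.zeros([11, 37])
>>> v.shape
(3, 3)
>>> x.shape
(37,)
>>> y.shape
(3, 37)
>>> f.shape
(3,)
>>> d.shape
(3, 37)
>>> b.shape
(11, 37)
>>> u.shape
(37, 37)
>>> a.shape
(3, 37)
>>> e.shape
(37, 37)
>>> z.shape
(37, 3)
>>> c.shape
(37, 37)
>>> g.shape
(3, 2, 11)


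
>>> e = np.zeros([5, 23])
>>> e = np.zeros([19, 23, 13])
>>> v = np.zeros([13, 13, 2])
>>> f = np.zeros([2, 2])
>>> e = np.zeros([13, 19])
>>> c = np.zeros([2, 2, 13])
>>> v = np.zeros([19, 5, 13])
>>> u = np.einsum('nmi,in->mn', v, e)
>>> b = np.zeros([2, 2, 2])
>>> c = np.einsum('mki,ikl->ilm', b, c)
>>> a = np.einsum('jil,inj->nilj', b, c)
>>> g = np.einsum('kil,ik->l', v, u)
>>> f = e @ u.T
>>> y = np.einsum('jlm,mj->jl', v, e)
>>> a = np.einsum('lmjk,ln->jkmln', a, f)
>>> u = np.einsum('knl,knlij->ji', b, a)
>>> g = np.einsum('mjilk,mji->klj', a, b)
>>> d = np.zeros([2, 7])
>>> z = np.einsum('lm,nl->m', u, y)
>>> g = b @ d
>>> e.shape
(13, 19)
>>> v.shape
(19, 5, 13)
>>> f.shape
(13, 5)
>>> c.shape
(2, 13, 2)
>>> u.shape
(5, 13)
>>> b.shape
(2, 2, 2)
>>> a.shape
(2, 2, 2, 13, 5)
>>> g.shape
(2, 2, 7)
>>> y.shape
(19, 5)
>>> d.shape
(2, 7)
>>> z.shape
(13,)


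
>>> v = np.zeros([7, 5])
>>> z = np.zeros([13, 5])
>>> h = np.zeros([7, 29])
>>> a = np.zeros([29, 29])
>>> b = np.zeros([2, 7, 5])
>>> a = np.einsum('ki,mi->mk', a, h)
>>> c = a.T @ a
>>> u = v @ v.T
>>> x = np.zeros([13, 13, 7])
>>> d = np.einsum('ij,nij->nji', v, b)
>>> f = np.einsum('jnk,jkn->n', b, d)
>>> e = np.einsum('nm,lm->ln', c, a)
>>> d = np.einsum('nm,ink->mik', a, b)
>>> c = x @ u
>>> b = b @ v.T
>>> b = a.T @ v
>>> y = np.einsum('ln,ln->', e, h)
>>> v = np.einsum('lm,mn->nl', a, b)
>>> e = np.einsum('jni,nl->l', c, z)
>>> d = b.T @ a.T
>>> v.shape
(5, 7)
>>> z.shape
(13, 5)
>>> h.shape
(7, 29)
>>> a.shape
(7, 29)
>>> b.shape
(29, 5)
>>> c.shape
(13, 13, 7)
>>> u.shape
(7, 7)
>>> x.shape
(13, 13, 7)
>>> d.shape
(5, 7)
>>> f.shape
(7,)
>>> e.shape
(5,)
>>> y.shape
()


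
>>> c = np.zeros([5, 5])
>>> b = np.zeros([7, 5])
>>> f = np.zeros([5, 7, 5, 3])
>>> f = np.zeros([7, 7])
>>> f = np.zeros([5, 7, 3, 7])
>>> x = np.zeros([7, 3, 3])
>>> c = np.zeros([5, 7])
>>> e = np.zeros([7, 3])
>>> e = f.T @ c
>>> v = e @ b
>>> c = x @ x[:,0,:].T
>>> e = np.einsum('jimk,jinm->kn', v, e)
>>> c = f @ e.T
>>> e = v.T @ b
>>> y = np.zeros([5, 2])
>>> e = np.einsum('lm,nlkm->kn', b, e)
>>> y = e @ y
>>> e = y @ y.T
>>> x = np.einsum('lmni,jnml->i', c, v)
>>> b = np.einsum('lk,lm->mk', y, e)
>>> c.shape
(5, 7, 3, 5)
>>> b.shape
(3, 2)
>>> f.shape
(5, 7, 3, 7)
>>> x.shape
(5,)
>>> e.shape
(3, 3)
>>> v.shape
(7, 3, 7, 5)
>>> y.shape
(3, 2)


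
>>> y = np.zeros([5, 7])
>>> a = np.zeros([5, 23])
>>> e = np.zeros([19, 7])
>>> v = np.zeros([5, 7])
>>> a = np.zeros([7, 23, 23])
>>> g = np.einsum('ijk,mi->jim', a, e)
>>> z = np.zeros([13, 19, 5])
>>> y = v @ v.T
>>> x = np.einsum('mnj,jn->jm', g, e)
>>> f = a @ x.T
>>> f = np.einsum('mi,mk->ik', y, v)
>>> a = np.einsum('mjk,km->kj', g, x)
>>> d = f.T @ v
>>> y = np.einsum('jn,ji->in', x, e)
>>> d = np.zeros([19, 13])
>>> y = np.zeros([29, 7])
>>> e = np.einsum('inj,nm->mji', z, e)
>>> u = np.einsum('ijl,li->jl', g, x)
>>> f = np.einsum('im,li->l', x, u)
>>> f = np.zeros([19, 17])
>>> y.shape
(29, 7)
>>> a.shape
(19, 7)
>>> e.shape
(7, 5, 13)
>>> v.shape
(5, 7)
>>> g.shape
(23, 7, 19)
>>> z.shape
(13, 19, 5)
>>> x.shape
(19, 23)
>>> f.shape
(19, 17)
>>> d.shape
(19, 13)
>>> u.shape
(7, 19)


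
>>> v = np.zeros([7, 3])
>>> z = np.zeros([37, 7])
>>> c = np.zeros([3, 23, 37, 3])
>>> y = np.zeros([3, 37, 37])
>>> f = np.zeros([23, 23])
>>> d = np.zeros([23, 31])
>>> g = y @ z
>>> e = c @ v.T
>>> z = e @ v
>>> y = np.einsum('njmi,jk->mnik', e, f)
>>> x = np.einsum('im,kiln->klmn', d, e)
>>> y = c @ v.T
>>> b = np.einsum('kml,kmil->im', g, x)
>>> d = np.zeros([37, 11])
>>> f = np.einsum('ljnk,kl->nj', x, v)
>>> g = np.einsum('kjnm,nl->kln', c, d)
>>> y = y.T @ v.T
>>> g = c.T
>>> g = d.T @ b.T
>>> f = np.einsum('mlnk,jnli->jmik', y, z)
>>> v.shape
(7, 3)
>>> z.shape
(3, 23, 37, 3)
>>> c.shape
(3, 23, 37, 3)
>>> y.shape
(7, 37, 23, 7)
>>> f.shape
(3, 7, 3, 7)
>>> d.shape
(37, 11)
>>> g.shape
(11, 31)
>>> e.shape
(3, 23, 37, 7)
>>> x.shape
(3, 37, 31, 7)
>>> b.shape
(31, 37)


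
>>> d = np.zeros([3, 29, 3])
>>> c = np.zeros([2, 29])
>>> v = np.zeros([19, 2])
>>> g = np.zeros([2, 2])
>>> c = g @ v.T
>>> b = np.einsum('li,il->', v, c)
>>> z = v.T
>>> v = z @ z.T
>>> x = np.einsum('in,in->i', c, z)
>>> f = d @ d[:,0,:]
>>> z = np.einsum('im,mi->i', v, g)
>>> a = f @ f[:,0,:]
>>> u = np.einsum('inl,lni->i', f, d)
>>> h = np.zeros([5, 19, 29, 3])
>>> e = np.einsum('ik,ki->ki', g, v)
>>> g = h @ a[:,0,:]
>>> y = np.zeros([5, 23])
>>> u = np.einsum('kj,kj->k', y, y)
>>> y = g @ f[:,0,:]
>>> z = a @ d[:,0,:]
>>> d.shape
(3, 29, 3)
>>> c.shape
(2, 19)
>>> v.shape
(2, 2)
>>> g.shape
(5, 19, 29, 3)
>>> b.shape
()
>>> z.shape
(3, 29, 3)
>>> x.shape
(2,)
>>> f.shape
(3, 29, 3)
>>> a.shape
(3, 29, 3)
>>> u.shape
(5,)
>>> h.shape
(5, 19, 29, 3)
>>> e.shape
(2, 2)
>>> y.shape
(5, 19, 29, 3)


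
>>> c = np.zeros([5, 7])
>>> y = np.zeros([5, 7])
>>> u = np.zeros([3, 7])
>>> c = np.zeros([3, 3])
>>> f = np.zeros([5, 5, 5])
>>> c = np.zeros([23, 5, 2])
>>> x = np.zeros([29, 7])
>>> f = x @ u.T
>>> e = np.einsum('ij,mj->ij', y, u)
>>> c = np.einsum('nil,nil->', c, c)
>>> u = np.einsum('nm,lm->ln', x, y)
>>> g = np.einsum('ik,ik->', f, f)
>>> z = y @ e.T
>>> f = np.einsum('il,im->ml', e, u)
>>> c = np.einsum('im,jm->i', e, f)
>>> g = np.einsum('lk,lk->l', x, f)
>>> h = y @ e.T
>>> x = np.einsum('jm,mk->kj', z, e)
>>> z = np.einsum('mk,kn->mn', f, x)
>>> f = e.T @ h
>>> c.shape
(5,)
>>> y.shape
(5, 7)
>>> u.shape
(5, 29)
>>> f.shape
(7, 5)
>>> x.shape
(7, 5)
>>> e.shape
(5, 7)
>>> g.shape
(29,)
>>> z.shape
(29, 5)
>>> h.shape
(5, 5)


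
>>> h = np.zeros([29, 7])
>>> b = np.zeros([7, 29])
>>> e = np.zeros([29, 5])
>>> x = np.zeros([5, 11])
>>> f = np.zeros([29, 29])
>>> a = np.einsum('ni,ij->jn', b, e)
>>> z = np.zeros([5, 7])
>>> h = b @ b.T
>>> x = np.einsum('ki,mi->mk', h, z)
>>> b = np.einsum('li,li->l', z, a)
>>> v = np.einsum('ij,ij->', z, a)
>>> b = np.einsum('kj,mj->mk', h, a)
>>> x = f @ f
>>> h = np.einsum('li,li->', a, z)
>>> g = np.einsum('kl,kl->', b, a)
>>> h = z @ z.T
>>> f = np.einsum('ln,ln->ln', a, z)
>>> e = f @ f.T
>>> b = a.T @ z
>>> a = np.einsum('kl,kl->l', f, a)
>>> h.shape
(5, 5)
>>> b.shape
(7, 7)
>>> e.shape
(5, 5)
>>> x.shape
(29, 29)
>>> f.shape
(5, 7)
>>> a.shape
(7,)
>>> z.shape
(5, 7)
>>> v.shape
()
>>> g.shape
()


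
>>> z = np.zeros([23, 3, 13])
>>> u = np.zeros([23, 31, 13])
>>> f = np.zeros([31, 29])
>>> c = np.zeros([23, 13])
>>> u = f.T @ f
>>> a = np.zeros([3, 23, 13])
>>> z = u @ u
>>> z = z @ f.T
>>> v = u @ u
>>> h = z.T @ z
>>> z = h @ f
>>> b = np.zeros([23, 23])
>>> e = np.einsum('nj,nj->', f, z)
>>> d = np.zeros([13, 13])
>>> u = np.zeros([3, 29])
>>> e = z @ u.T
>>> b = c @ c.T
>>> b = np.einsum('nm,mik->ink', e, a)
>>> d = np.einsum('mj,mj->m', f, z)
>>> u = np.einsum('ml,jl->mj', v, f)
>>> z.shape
(31, 29)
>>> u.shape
(29, 31)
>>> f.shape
(31, 29)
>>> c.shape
(23, 13)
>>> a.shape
(3, 23, 13)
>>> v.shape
(29, 29)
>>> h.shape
(31, 31)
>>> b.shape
(23, 31, 13)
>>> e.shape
(31, 3)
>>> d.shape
(31,)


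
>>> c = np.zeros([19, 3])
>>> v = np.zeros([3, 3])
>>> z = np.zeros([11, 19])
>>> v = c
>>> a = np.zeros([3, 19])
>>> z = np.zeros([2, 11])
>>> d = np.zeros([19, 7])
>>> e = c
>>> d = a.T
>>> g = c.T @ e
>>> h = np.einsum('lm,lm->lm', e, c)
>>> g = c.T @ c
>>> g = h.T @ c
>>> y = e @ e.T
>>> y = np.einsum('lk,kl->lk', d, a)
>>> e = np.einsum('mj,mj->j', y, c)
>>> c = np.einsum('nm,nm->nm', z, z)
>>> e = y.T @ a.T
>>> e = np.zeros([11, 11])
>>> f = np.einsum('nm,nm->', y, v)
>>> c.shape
(2, 11)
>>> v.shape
(19, 3)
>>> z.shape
(2, 11)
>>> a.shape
(3, 19)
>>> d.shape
(19, 3)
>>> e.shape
(11, 11)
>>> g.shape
(3, 3)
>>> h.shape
(19, 3)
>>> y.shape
(19, 3)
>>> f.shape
()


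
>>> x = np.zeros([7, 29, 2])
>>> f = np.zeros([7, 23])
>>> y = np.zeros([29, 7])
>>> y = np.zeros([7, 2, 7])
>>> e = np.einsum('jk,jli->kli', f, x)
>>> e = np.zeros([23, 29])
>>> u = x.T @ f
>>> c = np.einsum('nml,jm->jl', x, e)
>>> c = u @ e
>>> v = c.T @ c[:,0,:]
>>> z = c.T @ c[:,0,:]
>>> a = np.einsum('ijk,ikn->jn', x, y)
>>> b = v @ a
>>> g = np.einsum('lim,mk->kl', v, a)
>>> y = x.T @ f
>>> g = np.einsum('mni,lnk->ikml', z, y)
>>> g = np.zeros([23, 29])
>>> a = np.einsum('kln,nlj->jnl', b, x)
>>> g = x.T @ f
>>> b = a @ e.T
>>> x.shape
(7, 29, 2)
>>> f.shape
(7, 23)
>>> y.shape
(2, 29, 23)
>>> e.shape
(23, 29)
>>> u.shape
(2, 29, 23)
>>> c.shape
(2, 29, 29)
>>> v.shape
(29, 29, 29)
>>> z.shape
(29, 29, 29)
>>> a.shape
(2, 7, 29)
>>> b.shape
(2, 7, 23)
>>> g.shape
(2, 29, 23)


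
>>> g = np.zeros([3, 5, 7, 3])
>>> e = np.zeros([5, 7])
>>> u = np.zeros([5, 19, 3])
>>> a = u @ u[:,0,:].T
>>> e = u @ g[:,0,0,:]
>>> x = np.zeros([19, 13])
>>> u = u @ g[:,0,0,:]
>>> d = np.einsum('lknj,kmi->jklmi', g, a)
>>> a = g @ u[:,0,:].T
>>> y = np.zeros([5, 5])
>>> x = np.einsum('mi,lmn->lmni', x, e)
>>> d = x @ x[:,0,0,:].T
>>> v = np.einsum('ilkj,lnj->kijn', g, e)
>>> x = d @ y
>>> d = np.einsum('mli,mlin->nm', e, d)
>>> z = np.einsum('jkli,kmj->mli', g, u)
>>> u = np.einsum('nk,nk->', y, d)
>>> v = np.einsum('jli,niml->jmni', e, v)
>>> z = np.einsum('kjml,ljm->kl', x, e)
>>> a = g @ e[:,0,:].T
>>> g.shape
(3, 5, 7, 3)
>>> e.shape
(5, 19, 3)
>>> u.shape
()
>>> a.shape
(3, 5, 7, 5)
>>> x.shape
(5, 19, 3, 5)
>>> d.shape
(5, 5)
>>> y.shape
(5, 5)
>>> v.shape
(5, 3, 7, 3)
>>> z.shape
(5, 5)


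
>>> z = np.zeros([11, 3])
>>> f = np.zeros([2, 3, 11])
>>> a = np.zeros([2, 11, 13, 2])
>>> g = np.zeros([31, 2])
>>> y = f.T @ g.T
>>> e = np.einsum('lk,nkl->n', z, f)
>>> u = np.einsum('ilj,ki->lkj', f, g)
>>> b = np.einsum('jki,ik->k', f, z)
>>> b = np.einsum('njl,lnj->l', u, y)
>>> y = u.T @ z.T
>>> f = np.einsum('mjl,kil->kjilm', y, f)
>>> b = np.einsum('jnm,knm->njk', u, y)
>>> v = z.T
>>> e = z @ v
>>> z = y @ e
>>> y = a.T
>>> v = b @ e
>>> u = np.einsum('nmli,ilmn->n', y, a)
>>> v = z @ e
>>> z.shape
(11, 31, 11)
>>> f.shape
(2, 31, 3, 11, 11)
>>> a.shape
(2, 11, 13, 2)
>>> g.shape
(31, 2)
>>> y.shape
(2, 13, 11, 2)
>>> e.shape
(11, 11)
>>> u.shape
(2,)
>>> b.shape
(31, 3, 11)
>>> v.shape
(11, 31, 11)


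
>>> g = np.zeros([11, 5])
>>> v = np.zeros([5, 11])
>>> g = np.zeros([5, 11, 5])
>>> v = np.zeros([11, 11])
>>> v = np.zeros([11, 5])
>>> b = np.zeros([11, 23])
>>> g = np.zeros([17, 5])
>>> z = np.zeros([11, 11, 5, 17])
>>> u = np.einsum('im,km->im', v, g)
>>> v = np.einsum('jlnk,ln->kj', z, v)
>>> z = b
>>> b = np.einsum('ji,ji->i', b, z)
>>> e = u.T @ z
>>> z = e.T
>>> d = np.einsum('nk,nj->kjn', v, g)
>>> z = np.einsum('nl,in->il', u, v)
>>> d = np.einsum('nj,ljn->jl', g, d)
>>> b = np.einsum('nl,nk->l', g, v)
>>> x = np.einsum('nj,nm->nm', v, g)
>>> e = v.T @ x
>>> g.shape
(17, 5)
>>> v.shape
(17, 11)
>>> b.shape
(5,)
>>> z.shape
(17, 5)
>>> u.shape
(11, 5)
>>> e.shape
(11, 5)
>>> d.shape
(5, 11)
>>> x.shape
(17, 5)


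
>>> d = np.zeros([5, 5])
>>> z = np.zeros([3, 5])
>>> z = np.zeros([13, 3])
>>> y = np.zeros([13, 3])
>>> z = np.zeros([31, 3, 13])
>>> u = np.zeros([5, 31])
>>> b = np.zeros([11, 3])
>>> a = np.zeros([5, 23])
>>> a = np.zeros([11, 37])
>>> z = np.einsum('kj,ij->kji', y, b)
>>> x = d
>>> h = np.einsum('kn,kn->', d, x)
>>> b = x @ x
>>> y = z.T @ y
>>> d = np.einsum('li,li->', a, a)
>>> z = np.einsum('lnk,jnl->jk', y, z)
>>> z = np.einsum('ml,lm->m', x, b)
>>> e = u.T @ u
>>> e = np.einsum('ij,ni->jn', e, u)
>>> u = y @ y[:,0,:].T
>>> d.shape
()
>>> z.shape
(5,)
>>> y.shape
(11, 3, 3)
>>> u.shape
(11, 3, 11)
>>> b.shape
(5, 5)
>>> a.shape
(11, 37)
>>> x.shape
(5, 5)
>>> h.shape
()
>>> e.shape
(31, 5)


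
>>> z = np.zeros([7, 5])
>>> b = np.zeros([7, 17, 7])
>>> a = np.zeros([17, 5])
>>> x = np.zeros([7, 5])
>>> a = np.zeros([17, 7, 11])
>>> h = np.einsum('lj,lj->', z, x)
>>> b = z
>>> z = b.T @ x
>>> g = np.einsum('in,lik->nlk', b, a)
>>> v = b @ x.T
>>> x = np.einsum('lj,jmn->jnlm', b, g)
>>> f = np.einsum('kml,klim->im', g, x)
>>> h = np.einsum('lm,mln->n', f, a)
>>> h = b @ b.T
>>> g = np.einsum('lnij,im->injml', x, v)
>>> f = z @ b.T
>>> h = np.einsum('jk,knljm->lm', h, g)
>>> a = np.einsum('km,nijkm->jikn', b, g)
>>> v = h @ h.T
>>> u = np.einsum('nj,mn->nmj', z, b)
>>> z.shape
(5, 5)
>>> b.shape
(7, 5)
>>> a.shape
(17, 11, 7, 7)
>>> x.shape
(5, 11, 7, 17)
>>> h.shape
(17, 5)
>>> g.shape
(7, 11, 17, 7, 5)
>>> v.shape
(17, 17)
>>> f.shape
(5, 7)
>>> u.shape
(5, 7, 5)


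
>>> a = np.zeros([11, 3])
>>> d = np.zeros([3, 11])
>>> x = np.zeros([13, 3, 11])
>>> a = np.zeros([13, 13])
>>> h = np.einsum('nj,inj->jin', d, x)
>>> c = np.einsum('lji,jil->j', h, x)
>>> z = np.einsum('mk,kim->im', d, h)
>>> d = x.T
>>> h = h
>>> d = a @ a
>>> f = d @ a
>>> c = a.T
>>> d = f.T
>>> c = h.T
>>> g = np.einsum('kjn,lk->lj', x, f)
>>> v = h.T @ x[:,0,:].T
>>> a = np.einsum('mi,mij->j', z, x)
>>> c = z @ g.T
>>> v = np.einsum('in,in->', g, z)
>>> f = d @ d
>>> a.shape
(11,)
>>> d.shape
(13, 13)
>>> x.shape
(13, 3, 11)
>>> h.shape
(11, 13, 3)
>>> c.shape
(13, 13)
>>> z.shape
(13, 3)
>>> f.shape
(13, 13)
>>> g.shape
(13, 3)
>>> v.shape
()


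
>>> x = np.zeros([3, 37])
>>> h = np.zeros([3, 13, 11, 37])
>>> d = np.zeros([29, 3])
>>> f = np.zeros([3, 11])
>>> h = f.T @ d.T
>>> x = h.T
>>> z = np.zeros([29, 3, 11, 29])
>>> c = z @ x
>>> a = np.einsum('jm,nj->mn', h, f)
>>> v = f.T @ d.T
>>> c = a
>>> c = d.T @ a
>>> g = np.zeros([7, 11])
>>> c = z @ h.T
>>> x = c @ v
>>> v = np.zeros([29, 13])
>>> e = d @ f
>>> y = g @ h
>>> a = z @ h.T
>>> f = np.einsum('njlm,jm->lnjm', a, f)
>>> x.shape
(29, 3, 11, 29)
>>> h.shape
(11, 29)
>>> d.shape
(29, 3)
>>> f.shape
(11, 29, 3, 11)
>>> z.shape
(29, 3, 11, 29)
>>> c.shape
(29, 3, 11, 11)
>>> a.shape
(29, 3, 11, 11)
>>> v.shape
(29, 13)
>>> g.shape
(7, 11)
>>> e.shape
(29, 11)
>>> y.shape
(7, 29)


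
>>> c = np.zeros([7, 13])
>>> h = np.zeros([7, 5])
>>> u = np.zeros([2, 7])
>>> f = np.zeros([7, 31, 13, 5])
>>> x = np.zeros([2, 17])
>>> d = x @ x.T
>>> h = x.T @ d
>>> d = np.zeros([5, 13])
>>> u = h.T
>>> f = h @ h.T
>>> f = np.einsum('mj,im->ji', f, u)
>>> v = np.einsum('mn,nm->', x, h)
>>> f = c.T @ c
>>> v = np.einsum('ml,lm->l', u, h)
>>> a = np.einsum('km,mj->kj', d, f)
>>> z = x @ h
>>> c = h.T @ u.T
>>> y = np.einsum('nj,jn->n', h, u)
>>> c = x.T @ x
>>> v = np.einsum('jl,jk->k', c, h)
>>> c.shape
(17, 17)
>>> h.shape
(17, 2)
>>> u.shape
(2, 17)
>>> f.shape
(13, 13)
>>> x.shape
(2, 17)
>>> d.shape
(5, 13)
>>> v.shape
(2,)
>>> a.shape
(5, 13)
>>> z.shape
(2, 2)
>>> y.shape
(17,)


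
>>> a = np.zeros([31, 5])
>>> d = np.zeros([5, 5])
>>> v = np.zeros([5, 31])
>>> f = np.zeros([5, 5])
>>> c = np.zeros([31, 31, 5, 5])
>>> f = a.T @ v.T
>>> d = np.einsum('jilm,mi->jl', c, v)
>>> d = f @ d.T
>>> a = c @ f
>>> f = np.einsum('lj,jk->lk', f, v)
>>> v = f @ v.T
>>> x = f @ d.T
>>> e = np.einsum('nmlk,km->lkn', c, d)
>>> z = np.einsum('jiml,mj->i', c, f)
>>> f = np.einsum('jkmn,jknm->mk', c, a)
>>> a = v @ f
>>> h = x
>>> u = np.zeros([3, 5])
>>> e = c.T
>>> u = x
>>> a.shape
(5, 31)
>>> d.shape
(5, 31)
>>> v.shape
(5, 5)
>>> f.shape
(5, 31)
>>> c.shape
(31, 31, 5, 5)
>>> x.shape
(5, 5)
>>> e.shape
(5, 5, 31, 31)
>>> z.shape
(31,)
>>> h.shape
(5, 5)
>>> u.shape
(5, 5)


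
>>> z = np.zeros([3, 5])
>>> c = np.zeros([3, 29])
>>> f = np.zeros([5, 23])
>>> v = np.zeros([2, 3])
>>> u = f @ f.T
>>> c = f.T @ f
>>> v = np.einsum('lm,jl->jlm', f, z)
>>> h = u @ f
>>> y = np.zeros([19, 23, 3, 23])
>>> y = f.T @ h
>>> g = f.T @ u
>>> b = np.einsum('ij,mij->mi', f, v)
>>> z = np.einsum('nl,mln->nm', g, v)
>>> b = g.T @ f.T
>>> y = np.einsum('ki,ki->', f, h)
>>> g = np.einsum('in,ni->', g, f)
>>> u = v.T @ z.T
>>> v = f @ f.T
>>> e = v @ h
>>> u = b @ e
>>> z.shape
(23, 3)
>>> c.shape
(23, 23)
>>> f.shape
(5, 23)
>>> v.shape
(5, 5)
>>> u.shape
(5, 23)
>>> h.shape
(5, 23)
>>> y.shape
()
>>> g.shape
()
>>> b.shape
(5, 5)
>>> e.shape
(5, 23)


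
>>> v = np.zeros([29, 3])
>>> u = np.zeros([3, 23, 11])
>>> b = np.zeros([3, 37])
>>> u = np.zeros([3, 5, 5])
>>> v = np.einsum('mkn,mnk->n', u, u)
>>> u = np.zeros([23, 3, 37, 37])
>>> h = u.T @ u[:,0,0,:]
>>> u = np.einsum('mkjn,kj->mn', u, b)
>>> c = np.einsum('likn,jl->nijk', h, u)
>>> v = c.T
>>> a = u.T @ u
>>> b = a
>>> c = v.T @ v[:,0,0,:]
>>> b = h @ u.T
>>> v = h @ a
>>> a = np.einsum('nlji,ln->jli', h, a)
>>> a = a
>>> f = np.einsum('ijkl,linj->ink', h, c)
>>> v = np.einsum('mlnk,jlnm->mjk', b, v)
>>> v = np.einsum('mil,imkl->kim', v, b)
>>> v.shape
(3, 37, 37)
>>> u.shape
(23, 37)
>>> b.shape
(37, 37, 3, 23)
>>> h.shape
(37, 37, 3, 37)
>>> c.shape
(37, 37, 23, 37)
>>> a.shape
(3, 37, 37)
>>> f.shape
(37, 23, 3)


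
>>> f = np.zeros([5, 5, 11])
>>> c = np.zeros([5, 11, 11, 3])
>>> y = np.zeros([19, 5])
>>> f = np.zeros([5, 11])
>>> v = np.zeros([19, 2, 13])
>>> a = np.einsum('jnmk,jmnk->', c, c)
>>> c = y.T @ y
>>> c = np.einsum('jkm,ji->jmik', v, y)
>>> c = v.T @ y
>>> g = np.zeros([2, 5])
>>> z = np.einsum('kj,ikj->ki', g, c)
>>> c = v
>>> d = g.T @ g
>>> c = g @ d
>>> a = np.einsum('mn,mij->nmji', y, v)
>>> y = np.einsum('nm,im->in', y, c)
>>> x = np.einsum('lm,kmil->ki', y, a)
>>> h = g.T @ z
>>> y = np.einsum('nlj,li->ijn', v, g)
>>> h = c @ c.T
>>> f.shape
(5, 11)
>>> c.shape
(2, 5)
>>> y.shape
(5, 13, 19)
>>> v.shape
(19, 2, 13)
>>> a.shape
(5, 19, 13, 2)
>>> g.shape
(2, 5)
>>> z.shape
(2, 13)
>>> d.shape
(5, 5)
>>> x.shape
(5, 13)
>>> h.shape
(2, 2)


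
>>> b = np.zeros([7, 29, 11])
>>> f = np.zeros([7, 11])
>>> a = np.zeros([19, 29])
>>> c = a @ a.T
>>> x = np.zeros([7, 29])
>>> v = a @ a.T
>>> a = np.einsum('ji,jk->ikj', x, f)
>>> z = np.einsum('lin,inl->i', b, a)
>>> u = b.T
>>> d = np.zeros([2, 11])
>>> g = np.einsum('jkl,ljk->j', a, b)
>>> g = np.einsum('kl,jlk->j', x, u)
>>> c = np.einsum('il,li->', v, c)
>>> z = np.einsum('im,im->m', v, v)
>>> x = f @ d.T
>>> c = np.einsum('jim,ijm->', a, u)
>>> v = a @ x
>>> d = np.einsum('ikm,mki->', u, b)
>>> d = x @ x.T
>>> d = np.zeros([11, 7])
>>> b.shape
(7, 29, 11)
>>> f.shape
(7, 11)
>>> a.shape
(29, 11, 7)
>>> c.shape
()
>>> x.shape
(7, 2)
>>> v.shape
(29, 11, 2)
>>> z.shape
(19,)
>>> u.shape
(11, 29, 7)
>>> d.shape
(11, 7)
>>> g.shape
(11,)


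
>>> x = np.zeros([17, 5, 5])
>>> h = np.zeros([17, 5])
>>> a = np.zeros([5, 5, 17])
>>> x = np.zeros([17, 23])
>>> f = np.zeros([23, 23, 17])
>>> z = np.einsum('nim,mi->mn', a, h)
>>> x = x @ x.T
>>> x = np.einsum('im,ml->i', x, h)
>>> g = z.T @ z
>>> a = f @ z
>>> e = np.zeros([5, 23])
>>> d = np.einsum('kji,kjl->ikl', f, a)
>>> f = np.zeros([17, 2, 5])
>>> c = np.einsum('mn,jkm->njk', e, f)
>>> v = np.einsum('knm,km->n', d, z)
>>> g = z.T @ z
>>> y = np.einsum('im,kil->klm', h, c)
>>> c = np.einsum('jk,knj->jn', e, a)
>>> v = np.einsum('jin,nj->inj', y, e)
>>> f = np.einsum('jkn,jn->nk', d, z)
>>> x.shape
(17,)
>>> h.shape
(17, 5)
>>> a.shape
(23, 23, 5)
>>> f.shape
(5, 23)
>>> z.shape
(17, 5)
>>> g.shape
(5, 5)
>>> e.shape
(5, 23)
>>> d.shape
(17, 23, 5)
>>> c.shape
(5, 23)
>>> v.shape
(2, 5, 23)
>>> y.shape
(23, 2, 5)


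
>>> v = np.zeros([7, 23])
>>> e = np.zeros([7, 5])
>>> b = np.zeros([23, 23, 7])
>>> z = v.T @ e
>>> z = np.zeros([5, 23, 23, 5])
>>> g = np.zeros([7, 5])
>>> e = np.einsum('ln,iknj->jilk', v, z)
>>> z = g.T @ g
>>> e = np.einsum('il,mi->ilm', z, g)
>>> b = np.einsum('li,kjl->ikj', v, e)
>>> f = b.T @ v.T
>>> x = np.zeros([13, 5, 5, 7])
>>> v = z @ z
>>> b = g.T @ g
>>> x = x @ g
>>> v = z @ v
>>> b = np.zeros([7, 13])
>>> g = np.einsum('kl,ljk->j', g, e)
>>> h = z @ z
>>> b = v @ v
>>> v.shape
(5, 5)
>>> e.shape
(5, 5, 7)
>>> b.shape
(5, 5)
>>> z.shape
(5, 5)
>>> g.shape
(5,)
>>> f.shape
(5, 5, 7)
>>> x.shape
(13, 5, 5, 5)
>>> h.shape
(5, 5)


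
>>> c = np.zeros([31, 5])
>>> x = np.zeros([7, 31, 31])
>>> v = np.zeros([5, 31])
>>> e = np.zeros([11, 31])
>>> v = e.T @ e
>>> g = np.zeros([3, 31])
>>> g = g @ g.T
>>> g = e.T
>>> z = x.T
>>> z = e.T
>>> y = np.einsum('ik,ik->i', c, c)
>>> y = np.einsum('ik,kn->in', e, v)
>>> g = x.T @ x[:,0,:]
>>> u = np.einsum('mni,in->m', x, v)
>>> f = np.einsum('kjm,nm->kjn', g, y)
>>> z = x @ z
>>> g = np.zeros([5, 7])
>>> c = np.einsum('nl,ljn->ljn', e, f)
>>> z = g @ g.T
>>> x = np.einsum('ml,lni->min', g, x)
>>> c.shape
(31, 31, 11)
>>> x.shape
(5, 31, 31)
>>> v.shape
(31, 31)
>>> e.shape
(11, 31)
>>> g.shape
(5, 7)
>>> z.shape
(5, 5)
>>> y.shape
(11, 31)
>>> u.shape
(7,)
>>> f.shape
(31, 31, 11)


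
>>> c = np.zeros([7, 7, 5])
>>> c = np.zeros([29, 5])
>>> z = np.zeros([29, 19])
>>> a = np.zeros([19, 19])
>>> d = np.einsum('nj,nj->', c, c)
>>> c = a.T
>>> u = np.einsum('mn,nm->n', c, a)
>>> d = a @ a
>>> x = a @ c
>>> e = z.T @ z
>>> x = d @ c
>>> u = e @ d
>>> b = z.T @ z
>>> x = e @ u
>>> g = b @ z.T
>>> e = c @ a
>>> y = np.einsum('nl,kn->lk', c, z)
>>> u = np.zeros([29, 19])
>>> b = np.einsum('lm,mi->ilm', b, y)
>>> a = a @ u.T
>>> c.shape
(19, 19)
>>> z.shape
(29, 19)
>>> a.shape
(19, 29)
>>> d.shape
(19, 19)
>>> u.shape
(29, 19)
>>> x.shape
(19, 19)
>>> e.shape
(19, 19)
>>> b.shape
(29, 19, 19)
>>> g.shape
(19, 29)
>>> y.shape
(19, 29)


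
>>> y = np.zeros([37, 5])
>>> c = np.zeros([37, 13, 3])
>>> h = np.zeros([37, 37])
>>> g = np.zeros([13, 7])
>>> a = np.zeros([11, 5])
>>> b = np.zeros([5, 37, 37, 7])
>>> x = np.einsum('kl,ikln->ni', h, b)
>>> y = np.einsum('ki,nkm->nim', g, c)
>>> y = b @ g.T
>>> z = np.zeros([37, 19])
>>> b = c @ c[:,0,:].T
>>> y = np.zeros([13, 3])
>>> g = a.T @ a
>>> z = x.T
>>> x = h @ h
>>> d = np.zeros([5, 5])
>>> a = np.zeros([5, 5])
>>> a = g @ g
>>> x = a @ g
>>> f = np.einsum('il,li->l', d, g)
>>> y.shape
(13, 3)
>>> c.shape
(37, 13, 3)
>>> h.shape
(37, 37)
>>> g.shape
(5, 5)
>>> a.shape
(5, 5)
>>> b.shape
(37, 13, 37)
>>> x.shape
(5, 5)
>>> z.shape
(5, 7)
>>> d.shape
(5, 5)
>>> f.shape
(5,)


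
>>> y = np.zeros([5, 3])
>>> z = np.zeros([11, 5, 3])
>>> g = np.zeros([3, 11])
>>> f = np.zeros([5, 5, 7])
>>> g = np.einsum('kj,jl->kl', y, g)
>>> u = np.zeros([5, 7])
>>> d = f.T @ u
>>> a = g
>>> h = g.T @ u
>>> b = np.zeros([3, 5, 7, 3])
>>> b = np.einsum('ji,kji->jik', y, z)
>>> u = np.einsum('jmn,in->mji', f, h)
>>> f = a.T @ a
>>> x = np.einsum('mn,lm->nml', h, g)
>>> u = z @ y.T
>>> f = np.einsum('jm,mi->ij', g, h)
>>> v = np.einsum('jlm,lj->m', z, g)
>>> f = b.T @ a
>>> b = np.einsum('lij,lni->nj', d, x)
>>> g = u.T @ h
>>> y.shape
(5, 3)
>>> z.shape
(11, 5, 3)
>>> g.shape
(5, 5, 7)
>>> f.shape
(11, 3, 11)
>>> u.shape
(11, 5, 5)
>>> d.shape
(7, 5, 7)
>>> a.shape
(5, 11)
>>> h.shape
(11, 7)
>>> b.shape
(11, 7)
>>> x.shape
(7, 11, 5)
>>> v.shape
(3,)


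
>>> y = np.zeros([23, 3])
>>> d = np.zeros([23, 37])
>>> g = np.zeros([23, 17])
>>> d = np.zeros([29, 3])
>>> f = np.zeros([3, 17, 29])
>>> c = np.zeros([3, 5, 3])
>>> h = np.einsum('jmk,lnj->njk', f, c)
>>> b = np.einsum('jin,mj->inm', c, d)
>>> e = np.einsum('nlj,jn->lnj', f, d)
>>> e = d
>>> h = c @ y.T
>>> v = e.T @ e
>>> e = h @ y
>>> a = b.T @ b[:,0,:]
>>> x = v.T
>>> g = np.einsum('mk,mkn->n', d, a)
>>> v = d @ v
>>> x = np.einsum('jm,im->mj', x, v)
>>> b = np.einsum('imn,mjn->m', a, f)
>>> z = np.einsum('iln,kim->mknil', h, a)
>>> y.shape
(23, 3)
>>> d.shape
(29, 3)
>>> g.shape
(29,)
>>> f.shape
(3, 17, 29)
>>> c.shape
(3, 5, 3)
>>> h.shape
(3, 5, 23)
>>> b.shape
(3,)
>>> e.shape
(3, 5, 3)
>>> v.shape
(29, 3)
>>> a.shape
(29, 3, 29)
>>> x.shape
(3, 3)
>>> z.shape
(29, 29, 23, 3, 5)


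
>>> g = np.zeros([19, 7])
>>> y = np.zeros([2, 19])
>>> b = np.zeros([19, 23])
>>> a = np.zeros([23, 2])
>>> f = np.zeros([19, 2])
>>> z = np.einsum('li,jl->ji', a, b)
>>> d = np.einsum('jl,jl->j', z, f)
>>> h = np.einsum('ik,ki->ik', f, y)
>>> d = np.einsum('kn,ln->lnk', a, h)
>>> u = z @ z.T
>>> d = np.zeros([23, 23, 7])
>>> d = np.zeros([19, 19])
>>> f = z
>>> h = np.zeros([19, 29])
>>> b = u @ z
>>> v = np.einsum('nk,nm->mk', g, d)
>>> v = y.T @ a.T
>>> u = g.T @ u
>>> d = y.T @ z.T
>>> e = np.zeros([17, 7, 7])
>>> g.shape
(19, 7)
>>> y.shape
(2, 19)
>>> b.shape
(19, 2)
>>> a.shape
(23, 2)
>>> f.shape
(19, 2)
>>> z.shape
(19, 2)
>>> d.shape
(19, 19)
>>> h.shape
(19, 29)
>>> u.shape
(7, 19)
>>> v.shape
(19, 23)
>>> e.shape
(17, 7, 7)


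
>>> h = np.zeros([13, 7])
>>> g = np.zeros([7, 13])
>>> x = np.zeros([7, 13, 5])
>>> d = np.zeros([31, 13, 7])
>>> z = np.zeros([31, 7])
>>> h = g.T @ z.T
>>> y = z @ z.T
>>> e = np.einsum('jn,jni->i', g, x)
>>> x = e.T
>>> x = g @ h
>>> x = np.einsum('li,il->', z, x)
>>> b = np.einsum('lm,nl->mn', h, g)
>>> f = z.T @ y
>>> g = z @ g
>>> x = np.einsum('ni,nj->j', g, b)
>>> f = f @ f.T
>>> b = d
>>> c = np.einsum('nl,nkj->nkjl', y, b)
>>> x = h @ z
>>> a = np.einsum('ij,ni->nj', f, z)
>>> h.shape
(13, 31)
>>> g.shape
(31, 13)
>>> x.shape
(13, 7)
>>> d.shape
(31, 13, 7)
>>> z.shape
(31, 7)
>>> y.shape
(31, 31)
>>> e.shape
(5,)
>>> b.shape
(31, 13, 7)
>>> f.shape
(7, 7)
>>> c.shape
(31, 13, 7, 31)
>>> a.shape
(31, 7)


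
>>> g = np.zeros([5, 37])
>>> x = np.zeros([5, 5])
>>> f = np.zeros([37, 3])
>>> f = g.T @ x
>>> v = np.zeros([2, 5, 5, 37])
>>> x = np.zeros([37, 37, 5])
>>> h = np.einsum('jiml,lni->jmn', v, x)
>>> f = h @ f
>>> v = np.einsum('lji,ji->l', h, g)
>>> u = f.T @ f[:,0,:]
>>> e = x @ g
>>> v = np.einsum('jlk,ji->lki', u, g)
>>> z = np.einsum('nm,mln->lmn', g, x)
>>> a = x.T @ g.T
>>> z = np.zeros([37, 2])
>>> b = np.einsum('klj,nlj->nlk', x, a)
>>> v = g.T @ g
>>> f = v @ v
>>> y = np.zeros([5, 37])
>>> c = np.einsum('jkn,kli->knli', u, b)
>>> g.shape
(5, 37)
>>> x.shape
(37, 37, 5)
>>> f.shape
(37, 37)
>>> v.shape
(37, 37)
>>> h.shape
(2, 5, 37)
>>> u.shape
(5, 5, 5)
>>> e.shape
(37, 37, 37)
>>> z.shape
(37, 2)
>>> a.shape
(5, 37, 5)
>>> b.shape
(5, 37, 37)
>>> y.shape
(5, 37)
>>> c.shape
(5, 5, 37, 37)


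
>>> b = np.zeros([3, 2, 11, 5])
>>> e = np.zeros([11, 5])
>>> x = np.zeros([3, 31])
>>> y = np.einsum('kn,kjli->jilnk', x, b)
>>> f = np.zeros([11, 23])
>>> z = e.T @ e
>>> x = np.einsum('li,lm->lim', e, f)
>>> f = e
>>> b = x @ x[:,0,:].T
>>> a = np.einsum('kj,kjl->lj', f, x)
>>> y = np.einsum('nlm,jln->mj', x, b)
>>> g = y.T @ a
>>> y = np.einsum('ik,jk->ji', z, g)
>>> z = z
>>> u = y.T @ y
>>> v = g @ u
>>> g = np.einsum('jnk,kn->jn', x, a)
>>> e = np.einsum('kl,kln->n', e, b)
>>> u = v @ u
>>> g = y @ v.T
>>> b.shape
(11, 5, 11)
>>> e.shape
(11,)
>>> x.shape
(11, 5, 23)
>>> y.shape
(11, 5)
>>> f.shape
(11, 5)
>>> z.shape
(5, 5)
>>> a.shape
(23, 5)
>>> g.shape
(11, 11)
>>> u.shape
(11, 5)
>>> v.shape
(11, 5)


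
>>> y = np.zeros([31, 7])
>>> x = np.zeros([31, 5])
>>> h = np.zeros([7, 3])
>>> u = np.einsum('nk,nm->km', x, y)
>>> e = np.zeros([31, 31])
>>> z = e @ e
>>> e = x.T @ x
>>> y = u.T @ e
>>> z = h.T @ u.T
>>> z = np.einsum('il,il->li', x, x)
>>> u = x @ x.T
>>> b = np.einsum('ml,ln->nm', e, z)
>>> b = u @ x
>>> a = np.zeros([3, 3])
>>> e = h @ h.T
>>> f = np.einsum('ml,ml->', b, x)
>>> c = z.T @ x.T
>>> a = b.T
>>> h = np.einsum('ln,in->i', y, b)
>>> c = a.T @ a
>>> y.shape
(7, 5)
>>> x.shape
(31, 5)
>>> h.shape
(31,)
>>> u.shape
(31, 31)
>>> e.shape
(7, 7)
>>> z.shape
(5, 31)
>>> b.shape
(31, 5)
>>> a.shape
(5, 31)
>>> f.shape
()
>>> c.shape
(31, 31)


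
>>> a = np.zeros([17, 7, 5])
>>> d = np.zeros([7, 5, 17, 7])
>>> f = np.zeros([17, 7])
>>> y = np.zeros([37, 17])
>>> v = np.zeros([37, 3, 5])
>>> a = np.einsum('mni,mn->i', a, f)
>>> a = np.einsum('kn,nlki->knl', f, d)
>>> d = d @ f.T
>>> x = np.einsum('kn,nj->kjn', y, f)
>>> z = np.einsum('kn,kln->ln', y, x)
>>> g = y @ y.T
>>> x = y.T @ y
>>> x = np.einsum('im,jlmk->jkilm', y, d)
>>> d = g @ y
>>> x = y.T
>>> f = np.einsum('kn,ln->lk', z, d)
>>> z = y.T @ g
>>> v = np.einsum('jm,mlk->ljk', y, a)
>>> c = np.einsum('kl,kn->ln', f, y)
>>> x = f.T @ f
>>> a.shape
(17, 7, 5)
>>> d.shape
(37, 17)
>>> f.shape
(37, 7)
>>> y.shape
(37, 17)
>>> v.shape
(7, 37, 5)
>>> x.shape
(7, 7)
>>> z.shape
(17, 37)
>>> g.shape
(37, 37)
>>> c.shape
(7, 17)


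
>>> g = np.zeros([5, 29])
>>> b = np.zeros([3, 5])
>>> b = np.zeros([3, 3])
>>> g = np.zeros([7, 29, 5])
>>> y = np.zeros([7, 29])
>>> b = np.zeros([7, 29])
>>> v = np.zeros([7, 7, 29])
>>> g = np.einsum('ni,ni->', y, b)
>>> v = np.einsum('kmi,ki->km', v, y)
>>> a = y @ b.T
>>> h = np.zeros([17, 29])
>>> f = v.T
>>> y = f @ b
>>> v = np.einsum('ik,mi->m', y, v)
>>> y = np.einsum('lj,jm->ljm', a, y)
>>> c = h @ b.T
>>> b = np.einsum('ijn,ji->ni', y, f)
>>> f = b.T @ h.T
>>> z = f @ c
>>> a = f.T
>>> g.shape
()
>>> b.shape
(29, 7)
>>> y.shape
(7, 7, 29)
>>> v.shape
(7,)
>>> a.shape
(17, 7)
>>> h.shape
(17, 29)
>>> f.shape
(7, 17)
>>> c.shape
(17, 7)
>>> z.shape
(7, 7)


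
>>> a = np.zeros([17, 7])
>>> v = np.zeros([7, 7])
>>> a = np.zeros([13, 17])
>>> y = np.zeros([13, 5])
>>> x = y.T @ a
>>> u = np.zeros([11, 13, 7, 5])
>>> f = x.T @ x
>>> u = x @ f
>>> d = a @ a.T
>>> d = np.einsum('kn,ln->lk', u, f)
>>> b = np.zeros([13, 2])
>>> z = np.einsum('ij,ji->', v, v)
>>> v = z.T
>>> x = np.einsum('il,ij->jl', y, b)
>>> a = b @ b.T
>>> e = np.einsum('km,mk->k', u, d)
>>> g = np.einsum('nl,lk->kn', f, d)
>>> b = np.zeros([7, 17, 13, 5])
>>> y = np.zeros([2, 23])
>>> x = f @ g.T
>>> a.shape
(13, 13)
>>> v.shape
()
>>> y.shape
(2, 23)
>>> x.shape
(17, 5)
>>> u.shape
(5, 17)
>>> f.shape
(17, 17)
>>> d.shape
(17, 5)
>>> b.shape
(7, 17, 13, 5)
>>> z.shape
()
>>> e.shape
(5,)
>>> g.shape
(5, 17)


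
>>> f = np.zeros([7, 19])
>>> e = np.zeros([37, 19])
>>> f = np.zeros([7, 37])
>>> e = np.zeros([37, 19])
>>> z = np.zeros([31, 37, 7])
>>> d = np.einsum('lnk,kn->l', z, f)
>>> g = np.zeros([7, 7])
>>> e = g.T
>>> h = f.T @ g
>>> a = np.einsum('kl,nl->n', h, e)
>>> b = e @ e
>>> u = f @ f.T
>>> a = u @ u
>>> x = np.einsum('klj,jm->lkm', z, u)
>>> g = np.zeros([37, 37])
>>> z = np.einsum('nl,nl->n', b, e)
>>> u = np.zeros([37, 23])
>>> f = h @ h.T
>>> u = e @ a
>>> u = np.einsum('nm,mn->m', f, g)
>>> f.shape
(37, 37)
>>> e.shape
(7, 7)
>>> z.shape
(7,)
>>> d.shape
(31,)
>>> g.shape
(37, 37)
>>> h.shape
(37, 7)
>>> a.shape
(7, 7)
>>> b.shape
(7, 7)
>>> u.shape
(37,)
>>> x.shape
(37, 31, 7)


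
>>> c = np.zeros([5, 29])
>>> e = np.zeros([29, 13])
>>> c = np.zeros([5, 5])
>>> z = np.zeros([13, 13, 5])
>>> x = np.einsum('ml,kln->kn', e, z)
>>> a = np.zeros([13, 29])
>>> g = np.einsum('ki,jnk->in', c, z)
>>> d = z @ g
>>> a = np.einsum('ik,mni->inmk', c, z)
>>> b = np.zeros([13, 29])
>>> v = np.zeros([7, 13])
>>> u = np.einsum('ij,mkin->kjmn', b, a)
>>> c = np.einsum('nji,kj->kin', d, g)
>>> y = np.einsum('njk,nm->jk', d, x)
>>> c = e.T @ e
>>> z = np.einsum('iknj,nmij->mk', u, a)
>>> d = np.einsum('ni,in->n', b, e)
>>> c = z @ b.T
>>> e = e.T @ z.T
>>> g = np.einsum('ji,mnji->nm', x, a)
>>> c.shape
(13, 13)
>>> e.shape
(13, 13)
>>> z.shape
(13, 29)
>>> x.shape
(13, 5)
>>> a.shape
(5, 13, 13, 5)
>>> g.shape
(13, 5)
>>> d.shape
(13,)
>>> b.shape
(13, 29)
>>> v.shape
(7, 13)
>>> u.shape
(13, 29, 5, 5)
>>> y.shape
(13, 13)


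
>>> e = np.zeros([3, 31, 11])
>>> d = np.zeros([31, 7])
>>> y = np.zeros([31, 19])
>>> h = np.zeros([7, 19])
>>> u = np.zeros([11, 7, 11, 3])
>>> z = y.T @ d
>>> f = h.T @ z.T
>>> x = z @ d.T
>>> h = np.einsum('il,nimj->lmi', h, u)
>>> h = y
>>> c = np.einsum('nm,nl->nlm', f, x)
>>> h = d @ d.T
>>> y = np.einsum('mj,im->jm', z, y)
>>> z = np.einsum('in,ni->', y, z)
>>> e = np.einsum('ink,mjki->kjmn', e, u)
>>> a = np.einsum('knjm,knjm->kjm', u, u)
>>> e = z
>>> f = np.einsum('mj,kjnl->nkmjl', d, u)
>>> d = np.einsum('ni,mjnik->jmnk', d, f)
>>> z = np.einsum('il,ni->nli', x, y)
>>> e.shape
()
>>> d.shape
(11, 11, 31, 3)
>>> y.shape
(7, 19)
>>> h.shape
(31, 31)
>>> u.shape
(11, 7, 11, 3)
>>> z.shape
(7, 31, 19)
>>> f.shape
(11, 11, 31, 7, 3)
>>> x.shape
(19, 31)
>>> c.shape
(19, 31, 19)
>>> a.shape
(11, 11, 3)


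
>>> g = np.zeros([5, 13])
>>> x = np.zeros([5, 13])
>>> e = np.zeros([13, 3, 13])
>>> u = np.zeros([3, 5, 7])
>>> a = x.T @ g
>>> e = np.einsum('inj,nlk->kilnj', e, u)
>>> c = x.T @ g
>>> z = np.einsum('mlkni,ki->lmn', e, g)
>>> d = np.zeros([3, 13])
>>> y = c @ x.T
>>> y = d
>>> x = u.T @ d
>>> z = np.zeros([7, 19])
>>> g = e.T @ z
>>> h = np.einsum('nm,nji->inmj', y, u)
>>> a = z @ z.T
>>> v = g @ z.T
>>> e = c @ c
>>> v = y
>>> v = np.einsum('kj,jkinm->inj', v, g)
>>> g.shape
(13, 3, 5, 13, 19)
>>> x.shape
(7, 5, 13)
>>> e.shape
(13, 13)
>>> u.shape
(3, 5, 7)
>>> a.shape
(7, 7)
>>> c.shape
(13, 13)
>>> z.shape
(7, 19)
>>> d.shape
(3, 13)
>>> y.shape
(3, 13)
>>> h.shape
(7, 3, 13, 5)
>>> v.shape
(5, 13, 13)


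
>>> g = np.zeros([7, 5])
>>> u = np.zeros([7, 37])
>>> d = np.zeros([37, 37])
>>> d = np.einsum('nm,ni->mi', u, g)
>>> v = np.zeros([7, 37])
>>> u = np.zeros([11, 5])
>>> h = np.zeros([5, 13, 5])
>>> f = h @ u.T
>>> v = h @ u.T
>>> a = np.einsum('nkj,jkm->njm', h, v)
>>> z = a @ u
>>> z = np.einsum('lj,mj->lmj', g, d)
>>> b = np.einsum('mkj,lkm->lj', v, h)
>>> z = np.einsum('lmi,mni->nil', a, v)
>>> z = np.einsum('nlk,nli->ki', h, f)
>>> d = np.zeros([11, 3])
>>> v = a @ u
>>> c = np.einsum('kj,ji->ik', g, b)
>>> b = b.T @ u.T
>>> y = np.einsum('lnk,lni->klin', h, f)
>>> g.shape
(7, 5)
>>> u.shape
(11, 5)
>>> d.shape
(11, 3)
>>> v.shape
(5, 5, 5)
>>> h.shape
(5, 13, 5)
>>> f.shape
(5, 13, 11)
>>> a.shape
(5, 5, 11)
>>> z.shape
(5, 11)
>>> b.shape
(11, 11)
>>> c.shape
(11, 7)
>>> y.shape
(5, 5, 11, 13)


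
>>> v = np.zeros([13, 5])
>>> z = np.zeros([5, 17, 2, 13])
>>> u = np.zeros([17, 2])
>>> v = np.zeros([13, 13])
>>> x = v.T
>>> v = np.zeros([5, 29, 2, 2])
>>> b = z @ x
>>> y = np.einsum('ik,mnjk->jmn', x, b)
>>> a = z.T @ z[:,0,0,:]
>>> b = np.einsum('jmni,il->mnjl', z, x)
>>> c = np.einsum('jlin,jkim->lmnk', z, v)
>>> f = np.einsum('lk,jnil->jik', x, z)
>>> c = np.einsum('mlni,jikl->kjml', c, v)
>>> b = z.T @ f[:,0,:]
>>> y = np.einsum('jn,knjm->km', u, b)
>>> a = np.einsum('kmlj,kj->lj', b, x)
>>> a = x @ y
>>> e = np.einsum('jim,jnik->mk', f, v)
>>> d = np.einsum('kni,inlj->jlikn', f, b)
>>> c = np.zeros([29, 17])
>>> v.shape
(5, 29, 2, 2)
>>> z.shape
(5, 17, 2, 13)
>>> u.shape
(17, 2)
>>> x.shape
(13, 13)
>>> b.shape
(13, 2, 17, 13)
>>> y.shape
(13, 13)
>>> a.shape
(13, 13)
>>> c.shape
(29, 17)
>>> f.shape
(5, 2, 13)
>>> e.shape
(13, 2)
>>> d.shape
(13, 17, 13, 5, 2)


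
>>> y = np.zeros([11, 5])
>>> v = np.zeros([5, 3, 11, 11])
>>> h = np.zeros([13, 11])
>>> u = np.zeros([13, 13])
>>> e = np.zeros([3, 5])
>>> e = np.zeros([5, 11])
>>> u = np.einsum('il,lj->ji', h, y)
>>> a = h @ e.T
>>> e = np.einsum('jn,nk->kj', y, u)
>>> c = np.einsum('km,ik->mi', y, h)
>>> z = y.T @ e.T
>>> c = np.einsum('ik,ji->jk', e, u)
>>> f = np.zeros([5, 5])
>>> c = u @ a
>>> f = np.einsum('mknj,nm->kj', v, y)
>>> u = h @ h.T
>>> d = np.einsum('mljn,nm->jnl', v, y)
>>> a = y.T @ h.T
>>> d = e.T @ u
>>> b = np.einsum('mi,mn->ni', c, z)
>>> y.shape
(11, 5)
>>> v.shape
(5, 3, 11, 11)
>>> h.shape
(13, 11)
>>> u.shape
(13, 13)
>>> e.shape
(13, 11)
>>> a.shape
(5, 13)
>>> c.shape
(5, 5)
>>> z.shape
(5, 13)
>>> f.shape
(3, 11)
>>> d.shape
(11, 13)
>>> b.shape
(13, 5)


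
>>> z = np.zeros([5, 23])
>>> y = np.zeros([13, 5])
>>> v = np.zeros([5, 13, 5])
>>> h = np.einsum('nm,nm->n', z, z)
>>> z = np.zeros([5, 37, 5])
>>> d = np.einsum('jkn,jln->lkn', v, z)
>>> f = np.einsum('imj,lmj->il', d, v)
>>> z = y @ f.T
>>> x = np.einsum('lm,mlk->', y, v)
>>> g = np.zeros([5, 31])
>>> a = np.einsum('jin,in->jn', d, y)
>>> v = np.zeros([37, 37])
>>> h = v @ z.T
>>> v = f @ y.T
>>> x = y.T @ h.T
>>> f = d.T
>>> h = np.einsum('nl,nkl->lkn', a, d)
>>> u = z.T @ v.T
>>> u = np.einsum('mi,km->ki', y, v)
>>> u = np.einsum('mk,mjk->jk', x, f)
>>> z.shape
(13, 37)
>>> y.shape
(13, 5)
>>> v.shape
(37, 13)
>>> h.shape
(5, 13, 37)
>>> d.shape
(37, 13, 5)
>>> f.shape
(5, 13, 37)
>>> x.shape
(5, 37)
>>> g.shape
(5, 31)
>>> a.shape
(37, 5)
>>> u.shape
(13, 37)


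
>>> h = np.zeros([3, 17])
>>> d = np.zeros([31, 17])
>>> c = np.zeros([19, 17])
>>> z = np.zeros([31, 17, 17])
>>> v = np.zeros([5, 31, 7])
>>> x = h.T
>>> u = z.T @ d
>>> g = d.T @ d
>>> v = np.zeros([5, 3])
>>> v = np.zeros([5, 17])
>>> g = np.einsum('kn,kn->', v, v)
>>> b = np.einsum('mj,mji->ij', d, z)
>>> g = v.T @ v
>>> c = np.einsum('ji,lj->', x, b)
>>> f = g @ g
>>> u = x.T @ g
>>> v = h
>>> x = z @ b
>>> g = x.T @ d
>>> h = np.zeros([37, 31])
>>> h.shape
(37, 31)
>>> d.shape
(31, 17)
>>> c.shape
()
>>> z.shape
(31, 17, 17)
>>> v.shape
(3, 17)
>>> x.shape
(31, 17, 17)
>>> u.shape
(3, 17)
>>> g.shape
(17, 17, 17)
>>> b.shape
(17, 17)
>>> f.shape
(17, 17)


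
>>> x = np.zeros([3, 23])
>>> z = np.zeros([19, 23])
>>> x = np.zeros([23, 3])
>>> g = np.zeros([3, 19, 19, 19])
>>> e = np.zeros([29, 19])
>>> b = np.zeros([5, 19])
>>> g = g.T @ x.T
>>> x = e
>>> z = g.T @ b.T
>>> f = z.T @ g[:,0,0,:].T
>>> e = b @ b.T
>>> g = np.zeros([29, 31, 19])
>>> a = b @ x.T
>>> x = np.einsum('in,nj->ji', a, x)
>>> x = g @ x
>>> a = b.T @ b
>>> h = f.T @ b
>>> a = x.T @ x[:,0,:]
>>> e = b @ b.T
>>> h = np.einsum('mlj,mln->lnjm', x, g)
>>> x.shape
(29, 31, 5)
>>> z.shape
(23, 19, 19, 5)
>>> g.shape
(29, 31, 19)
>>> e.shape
(5, 5)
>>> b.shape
(5, 19)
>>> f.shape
(5, 19, 19, 19)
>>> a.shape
(5, 31, 5)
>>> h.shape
(31, 19, 5, 29)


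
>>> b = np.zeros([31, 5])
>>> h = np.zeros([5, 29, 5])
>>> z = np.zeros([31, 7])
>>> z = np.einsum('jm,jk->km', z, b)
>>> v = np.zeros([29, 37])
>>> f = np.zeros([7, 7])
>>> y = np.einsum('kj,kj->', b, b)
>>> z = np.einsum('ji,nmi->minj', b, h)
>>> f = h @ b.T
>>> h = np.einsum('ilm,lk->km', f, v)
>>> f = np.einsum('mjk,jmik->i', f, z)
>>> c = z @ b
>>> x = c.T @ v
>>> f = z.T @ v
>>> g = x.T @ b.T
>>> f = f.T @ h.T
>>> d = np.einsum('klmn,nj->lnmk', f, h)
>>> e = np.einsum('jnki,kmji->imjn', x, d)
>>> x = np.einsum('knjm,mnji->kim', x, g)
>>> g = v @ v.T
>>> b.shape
(31, 5)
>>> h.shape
(37, 31)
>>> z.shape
(29, 5, 5, 31)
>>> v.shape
(29, 37)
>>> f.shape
(37, 5, 5, 37)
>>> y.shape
()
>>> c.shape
(29, 5, 5, 5)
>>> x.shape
(5, 31, 37)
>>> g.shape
(29, 29)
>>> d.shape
(5, 37, 5, 37)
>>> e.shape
(37, 37, 5, 5)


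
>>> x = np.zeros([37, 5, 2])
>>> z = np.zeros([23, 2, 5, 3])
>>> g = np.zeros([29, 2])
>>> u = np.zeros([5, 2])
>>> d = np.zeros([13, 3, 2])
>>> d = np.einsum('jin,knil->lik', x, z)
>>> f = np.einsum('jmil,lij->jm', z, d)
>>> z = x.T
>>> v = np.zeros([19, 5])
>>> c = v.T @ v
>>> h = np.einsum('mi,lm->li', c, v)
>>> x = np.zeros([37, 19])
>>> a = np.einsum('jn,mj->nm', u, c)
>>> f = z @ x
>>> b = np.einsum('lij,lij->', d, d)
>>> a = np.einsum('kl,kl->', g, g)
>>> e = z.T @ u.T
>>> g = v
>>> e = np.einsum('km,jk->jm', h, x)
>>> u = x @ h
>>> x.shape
(37, 19)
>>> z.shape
(2, 5, 37)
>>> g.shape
(19, 5)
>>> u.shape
(37, 5)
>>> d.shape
(3, 5, 23)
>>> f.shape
(2, 5, 19)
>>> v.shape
(19, 5)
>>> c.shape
(5, 5)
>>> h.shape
(19, 5)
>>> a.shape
()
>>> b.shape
()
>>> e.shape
(37, 5)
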